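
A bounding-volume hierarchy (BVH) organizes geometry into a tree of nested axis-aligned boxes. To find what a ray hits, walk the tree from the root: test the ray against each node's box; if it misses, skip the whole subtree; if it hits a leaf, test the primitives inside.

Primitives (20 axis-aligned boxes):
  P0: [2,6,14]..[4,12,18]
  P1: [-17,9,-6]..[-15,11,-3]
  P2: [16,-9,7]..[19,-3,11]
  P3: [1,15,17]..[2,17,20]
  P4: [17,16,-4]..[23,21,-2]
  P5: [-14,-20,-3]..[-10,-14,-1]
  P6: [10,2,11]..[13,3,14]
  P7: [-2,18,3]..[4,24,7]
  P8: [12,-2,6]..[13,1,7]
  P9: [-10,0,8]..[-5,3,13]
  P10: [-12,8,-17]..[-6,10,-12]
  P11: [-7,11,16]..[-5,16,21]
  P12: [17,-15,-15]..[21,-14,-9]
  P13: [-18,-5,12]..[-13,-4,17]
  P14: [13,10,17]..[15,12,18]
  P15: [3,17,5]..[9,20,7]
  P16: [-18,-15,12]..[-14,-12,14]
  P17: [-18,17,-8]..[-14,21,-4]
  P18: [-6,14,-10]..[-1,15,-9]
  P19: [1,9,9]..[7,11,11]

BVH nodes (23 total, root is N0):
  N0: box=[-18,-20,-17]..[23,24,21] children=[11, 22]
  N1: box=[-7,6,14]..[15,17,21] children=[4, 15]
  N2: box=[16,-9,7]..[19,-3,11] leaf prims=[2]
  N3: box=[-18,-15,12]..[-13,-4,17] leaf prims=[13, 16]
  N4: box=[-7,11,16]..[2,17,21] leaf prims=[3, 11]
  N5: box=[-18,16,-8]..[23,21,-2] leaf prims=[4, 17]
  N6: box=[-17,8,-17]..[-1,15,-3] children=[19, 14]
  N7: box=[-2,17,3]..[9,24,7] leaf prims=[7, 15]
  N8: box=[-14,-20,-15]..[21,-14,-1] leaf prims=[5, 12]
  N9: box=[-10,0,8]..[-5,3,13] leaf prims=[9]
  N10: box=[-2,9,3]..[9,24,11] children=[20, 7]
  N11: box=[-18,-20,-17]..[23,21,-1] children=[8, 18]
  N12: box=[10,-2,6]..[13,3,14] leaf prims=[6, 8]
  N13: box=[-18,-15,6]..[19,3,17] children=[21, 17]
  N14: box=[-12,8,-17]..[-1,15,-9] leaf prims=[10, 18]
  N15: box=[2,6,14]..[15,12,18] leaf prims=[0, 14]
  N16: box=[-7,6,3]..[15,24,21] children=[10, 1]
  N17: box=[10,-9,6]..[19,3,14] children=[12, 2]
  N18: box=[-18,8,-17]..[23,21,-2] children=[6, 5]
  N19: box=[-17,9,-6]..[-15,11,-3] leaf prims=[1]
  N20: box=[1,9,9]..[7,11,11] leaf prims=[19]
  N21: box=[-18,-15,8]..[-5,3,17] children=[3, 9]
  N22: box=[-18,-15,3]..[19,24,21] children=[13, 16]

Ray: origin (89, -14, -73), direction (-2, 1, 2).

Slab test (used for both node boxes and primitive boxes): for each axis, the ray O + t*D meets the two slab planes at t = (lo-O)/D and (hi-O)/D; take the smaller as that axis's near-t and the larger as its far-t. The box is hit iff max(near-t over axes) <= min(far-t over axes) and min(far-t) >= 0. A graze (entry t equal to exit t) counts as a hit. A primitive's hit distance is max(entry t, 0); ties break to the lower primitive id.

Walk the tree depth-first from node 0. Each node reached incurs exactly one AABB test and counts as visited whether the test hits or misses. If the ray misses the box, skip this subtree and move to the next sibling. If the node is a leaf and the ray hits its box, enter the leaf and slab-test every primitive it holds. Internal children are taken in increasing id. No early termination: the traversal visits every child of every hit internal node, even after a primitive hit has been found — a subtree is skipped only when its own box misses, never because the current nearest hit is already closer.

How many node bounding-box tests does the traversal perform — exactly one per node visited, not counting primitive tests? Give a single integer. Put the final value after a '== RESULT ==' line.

Trace the traversal:
N0 x:[33,107/2] y:[-6,38] z:[28,47] -> hit [33,38], descend [11, 22]
  N11 x:[33,107/2] y:[-6,35] z:[28,36] -> hit [33,35], descend [8, 18]
    N8 x:[34,103/2] y:[-6,0] z:[29,36] -> miss, prune
    N18 x:[33,107/2] y:[22,35] z:[28,71/2] -> hit [33,35], descend [5, 6]
      N5 x:[33,107/2] y:[30,35] z:[65/2,71/2] -> hit [33,35] leaf, test {P4@t=69/2, P17(miss)}
      N6 x:[45,53] y:[22,29] z:[28,35] -> miss, prune
  N22 x:[35,107/2] y:[-1,38] z:[38,47] -> hit [38,38], descend [13, 16]
    N13 x:[35,107/2] y:[-1,17] z:[79/2,45] -> miss, prune
    N16 x:[37,48] y:[20,38] z:[38,47] -> hit [38,38], descend [1, 10]
      N1 x:[37,48] y:[20,31] z:[87/2,47] -> miss, prune
      N10 x:[40,91/2] y:[23,38] z:[38,42] -> miss, prune

11 AABB tests over nodes [0, 11, 8, 18, 5, 6, 22, 13, 16, 1, 10]; 1 leaf entered; closest P4.

== RESULT ==
11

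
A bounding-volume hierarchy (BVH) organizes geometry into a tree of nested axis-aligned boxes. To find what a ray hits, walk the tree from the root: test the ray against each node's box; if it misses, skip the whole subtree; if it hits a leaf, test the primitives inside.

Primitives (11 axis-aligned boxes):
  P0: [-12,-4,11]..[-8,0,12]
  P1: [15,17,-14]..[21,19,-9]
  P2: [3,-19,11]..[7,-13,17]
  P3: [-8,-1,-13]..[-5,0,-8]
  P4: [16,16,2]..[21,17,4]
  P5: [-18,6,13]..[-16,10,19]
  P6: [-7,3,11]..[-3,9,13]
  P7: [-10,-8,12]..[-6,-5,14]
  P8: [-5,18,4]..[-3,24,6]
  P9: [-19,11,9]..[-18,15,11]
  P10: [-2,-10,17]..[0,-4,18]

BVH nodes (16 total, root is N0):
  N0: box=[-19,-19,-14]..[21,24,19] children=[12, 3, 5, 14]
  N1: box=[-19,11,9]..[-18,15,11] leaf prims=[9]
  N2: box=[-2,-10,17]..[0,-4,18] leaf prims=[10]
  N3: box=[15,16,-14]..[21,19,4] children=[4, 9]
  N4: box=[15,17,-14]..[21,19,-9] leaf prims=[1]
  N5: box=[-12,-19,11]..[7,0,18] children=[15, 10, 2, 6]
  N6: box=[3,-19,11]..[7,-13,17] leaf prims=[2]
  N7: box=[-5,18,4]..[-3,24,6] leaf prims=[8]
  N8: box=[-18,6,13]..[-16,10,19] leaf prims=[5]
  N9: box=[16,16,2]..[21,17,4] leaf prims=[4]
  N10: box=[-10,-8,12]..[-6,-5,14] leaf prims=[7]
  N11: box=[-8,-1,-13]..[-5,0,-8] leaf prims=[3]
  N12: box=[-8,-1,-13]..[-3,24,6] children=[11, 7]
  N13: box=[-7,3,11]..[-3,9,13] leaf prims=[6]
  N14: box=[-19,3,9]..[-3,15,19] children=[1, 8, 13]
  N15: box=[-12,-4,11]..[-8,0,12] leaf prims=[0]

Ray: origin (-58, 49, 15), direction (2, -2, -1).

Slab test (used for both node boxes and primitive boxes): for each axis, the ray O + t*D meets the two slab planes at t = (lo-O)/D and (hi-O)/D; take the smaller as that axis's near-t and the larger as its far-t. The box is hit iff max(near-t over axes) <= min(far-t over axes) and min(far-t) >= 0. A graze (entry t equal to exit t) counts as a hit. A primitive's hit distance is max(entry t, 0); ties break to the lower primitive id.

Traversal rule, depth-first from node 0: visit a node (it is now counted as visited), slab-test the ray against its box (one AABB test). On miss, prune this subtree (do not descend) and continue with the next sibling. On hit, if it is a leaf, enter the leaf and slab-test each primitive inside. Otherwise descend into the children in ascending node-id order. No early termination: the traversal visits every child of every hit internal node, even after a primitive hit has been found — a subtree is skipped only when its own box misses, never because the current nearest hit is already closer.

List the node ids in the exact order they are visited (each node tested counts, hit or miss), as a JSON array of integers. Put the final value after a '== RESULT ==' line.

Trace the traversal:
N0 x:[39/2,79/2] y:[25/2,34] z:[-4,29] -> hit [39/2,29], descend [3, 5, 12, 14]
  N3 x:[73/2,79/2] y:[15,33/2] z:[11,29] -> miss, prune
  N5 x:[23,65/2] y:[49/2,34] z:[-3,4] -> miss, prune
  N12 x:[25,55/2] y:[25/2,25] z:[9,28] -> hit [25,25], descend [7, 11]
    N7 x:[53/2,55/2] y:[25/2,31/2] z:[9,11] -> miss, prune
    N11 x:[25,53/2] y:[49/2,25] z:[23,28] -> hit [25,25] leaf, test {P3@t=25}
  N14 x:[39/2,55/2] y:[17,23] z:[-4,6] -> miss, prune

order=[0, 3, 5, 12, 7, 11, 14]  |boxes|=7  |leaves|=1  hit=P3

== RESULT ==
[0, 3, 5, 12, 7, 11, 14]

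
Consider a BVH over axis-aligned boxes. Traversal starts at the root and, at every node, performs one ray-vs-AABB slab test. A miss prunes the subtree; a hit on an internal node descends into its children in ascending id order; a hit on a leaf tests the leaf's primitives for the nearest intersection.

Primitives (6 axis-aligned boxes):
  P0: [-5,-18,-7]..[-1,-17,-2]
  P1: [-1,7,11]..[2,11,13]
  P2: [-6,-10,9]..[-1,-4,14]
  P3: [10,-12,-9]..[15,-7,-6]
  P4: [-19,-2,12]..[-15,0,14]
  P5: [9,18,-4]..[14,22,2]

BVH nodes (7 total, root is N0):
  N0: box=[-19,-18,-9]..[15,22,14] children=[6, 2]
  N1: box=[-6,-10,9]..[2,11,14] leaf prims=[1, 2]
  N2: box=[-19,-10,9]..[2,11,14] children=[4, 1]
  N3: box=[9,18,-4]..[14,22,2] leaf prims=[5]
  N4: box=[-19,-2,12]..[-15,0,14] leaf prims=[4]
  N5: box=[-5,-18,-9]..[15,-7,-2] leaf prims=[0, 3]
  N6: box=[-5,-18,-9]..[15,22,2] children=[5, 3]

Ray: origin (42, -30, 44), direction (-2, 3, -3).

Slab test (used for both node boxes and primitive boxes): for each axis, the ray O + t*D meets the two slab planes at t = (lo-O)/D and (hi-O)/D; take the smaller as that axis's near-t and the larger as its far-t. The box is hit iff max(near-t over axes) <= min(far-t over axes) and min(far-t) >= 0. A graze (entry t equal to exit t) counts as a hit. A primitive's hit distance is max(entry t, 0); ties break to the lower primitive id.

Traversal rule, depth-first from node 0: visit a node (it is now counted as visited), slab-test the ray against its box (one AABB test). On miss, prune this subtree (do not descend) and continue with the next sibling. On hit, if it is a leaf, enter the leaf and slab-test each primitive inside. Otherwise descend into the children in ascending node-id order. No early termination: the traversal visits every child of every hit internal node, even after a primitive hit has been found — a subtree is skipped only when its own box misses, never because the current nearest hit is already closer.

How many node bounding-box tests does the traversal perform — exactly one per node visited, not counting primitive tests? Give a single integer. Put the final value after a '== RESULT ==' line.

Walk:
N0 x:[27/2,61/2] y:[4,52/3] z:[10,53/3] -> hit [27/2,52/3], descend [2, 6]
  N2 x:[20,61/2] y:[20/3,41/3] z:[10,35/3] -> miss, prune
  N6 x:[27/2,47/2] y:[4,52/3] z:[14,53/3] -> hit [14,52/3], descend [3, 5]
    N3 x:[14,33/2] y:[16,52/3] z:[14,16] -> hit [16,16] leaf, test {P5@t=16}
    N5 x:[27/2,47/2] y:[4,23/3] z:[46/3,53/3] -> miss, prune

order=[0, 2, 6, 3, 5]  |boxes|=5  |leaves|=1  hit=P5

== RESULT ==
5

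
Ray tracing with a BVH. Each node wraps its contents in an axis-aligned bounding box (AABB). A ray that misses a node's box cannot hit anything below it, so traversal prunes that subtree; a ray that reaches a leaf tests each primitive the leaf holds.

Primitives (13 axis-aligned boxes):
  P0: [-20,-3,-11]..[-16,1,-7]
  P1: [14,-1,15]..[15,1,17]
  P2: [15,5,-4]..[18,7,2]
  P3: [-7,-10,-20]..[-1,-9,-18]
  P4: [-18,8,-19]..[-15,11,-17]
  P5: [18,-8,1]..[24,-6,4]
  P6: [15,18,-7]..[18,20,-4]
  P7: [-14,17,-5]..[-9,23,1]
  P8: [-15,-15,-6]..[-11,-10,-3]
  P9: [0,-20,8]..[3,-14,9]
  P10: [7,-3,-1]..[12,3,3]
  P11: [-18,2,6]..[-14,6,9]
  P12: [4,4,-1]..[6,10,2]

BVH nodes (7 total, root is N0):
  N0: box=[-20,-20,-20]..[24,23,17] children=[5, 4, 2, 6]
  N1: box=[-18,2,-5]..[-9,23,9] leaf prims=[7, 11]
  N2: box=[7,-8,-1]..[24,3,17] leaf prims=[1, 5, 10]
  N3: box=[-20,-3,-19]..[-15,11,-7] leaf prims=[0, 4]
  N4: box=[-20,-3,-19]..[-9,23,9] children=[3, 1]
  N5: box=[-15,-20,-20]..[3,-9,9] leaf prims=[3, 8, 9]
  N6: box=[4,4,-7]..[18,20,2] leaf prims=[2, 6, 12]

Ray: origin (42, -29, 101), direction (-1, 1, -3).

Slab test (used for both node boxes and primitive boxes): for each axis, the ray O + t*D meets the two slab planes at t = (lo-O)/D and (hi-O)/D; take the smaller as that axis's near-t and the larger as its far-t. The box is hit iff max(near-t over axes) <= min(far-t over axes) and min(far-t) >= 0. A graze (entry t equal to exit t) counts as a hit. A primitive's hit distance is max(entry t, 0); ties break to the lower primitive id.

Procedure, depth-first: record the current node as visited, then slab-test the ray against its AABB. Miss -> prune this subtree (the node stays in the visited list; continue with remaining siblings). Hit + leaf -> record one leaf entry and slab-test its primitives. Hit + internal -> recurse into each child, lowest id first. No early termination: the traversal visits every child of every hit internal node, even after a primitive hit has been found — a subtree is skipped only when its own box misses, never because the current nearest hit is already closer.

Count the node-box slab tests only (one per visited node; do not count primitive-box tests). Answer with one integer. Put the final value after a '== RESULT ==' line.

Trace the traversal:
N0 x:[18,62] y:[9,52] z:[28,121/3] -> hit [28,121/3], descend [2, 4, 5, 6]
  N2 x:[18,35] y:[21,32] z:[28,34] -> hit [28,32] leaf, test {P1@t=28, P5(miss), P10(miss)}
  N4 x:[51,62] y:[26,52] z:[92/3,40] -> miss, prune
  N5 x:[39,57] y:[9,20] z:[92/3,121/3] -> miss, prune
  N6 x:[24,38] y:[33,49] z:[33,36] -> hit [33,36] leaf, test {P2(miss), P6(miss), P12(miss)}

5 AABB tests over nodes [0, 2, 4, 5, 6]; 2 leaves entered; closest P1.

== RESULT ==
5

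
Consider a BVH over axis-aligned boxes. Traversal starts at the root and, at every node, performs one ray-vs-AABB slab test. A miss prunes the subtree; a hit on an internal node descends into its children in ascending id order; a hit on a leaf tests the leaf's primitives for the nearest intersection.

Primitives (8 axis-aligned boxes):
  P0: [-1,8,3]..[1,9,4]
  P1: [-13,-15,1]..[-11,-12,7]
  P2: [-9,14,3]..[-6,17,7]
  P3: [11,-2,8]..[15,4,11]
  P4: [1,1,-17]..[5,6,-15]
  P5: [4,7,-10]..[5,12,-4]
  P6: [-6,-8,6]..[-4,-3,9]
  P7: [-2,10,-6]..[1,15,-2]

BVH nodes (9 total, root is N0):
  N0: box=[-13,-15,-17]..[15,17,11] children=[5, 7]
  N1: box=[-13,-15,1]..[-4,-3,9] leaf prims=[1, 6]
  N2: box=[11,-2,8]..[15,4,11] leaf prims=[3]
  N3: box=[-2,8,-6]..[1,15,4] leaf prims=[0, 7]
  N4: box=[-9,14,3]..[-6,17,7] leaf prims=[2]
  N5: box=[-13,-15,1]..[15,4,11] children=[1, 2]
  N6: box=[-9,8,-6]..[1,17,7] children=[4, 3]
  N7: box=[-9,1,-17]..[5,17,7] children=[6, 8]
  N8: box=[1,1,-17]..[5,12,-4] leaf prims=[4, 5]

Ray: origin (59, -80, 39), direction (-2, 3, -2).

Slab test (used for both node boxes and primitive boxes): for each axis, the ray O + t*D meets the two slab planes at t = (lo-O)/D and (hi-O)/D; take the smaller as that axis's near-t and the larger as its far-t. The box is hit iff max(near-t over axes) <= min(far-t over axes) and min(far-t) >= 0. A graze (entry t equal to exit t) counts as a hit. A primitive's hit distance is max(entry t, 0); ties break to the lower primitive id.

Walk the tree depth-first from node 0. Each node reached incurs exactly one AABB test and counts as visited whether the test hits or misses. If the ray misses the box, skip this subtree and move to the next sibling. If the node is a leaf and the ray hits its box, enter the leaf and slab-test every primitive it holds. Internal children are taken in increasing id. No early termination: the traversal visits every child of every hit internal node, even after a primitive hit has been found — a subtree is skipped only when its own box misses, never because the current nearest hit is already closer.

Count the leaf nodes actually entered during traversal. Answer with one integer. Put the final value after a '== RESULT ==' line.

Traverse from the root:
N0 x:[22,36] y:[65/3,97/3] z:[14,28] -> hit [22,28], descend [5, 7]
  N5 x:[22,36] y:[65/3,28] z:[14,19] -> miss, prune
  N7 x:[27,34] y:[27,97/3] z:[16,28] -> hit [27,28], descend [6, 8]
    N6 x:[29,34] y:[88/3,97/3] z:[16,45/2] -> miss, prune
    N8 x:[27,29] y:[27,92/3] z:[43/2,28] -> hit [27,28] leaf, test {P4@t=27, P5(miss)}

Summary -> nodes [0, 5, 7, 6, 8]; box-tests=5; leaf-entries=1; first=P4

== RESULT ==
1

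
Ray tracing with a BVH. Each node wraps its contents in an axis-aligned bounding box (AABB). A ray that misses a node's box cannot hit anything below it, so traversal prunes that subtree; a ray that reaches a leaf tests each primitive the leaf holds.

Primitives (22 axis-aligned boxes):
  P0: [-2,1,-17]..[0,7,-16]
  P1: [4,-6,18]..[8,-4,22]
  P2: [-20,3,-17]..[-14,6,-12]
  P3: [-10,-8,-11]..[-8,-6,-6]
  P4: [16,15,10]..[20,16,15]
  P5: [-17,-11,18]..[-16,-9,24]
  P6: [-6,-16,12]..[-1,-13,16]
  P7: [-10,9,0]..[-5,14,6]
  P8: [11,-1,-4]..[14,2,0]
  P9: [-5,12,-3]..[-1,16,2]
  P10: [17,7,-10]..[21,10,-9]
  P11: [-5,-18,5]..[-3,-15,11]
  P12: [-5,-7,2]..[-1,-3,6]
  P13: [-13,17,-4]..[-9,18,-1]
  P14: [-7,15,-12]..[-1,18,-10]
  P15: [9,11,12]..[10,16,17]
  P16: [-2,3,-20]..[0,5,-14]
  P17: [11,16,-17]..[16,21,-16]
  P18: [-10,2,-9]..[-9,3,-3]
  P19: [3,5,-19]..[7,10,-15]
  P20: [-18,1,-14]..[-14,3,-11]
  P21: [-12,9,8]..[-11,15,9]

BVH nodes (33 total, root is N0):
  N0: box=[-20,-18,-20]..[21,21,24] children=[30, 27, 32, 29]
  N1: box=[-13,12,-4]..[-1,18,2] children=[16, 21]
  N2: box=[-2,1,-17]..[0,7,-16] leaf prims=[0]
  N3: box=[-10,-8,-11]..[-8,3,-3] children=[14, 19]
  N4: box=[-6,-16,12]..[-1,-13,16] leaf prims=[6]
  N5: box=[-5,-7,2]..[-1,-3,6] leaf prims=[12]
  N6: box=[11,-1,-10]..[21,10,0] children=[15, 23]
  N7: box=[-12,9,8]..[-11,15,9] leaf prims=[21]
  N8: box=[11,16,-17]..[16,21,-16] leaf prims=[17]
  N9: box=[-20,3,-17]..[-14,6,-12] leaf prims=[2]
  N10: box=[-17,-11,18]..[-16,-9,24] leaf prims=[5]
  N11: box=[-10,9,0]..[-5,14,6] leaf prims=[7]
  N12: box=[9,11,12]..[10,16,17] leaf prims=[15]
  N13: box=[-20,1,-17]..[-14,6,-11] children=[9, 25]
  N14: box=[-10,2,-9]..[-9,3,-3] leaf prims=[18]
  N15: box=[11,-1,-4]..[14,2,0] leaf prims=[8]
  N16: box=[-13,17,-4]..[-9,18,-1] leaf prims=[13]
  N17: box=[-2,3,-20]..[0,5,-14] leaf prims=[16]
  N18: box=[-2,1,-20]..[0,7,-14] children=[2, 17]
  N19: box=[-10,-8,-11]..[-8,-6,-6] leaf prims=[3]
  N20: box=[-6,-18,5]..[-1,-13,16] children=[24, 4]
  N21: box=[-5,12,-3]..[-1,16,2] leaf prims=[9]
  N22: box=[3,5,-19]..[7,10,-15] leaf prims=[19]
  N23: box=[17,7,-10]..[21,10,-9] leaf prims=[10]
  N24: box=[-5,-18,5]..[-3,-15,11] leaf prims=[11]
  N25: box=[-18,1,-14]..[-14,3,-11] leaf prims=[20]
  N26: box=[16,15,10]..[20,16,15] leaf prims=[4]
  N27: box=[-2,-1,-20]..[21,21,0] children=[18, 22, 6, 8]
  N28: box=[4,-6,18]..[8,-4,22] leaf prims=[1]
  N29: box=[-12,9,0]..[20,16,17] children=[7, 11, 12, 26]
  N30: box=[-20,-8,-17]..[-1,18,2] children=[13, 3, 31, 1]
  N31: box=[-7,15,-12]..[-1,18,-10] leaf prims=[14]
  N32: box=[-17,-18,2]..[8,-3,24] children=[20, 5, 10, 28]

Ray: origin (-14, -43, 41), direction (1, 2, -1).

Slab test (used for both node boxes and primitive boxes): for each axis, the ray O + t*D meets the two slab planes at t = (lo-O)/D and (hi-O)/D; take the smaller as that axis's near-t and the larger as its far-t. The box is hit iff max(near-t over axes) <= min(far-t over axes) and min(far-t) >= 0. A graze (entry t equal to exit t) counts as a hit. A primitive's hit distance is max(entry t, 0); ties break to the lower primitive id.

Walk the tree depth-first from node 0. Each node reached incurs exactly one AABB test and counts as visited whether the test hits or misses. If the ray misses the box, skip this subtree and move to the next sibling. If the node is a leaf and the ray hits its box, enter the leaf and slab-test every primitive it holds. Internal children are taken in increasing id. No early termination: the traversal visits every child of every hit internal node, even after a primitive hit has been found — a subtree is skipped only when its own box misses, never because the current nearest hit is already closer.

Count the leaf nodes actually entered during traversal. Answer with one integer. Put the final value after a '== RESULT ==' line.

Trace the traversal:
N0 x:[-6,35] y:[25/2,32] z:[17,61] -> hit [17,32], descend [27, 29, 30, 32]
  N27 x:[12,35] y:[21,32] z:[41,61] -> miss, prune
  N29 x:[2,34] y:[26,59/2] z:[24,41] -> hit [26,59/2], descend [7, 11, 12, 26]
    N7 x:[2,3] y:[26,29] z:[32,33] -> miss, prune
    N11 x:[4,9] y:[26,57/2] z:[35,41] -> miss, prune
    N12 x:[23,24] y:[27,59/2] z:[24,29] -> miss, prune
    N26 x:[30,34] y:[29,59/2] z:[26,31] -> miss, prune
  N30 x:[-6,13] y:[35/2,61/2] z:[39,58] -> miss, prune
  N32 x:[-3,22] y:[25/2,20] z:[17,39] -> hit [17,20], descend [5, 10, 20, 28]
    N5 x:[9,13] y:[18,20] z:[35,39] -> miss, prune
    N10 x:[-3,-2] y:[16,17] z:[17,23] -> miss, prune
    N20 x:[8,13] y:[25/2,15] z:[25,36] -> miss, prune
    N28 x:[18,22] y:[37/2,39/2] z:[19,23] -> hit [19,39/2] leaf, test {P1@t=19}

Summary -> nodes [0, 27, 29, 7, 11, 12, 26, 30, 32, 5, 10, 20, 28]; box-tests=13; leaf-entries=1; first=P1

== RESULT ==
1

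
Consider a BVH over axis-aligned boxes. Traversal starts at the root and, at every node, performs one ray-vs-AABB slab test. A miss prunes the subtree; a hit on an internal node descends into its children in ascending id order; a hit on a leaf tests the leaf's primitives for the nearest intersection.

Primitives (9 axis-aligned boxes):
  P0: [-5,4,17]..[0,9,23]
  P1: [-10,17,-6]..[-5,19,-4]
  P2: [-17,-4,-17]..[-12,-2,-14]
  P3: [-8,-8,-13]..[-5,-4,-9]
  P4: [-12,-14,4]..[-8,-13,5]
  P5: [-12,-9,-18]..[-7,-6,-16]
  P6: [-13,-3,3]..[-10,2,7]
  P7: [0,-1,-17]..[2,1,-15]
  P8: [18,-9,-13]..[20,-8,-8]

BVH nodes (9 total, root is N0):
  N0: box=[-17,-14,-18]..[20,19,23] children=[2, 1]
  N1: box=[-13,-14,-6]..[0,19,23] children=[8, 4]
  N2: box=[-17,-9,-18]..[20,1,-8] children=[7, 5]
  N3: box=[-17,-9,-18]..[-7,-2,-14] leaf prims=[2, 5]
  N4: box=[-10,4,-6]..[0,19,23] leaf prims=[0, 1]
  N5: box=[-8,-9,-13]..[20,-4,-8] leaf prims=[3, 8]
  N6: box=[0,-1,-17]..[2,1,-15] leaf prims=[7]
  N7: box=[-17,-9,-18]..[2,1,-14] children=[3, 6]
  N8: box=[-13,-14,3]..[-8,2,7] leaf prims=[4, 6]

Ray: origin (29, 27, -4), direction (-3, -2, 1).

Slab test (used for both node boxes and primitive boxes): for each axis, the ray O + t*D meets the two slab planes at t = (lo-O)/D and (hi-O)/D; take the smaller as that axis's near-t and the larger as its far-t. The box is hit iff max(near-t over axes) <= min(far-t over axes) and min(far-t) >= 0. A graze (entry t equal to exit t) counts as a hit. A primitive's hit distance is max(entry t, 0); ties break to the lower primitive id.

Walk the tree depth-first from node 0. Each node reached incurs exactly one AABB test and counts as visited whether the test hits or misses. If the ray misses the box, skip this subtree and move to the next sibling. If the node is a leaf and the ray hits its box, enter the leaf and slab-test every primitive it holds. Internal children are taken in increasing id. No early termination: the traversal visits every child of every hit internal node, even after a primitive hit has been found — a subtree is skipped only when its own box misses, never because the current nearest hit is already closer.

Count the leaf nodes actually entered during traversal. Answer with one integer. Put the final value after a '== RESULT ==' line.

Walk:
N0 x:[3,46/3] y:[4,41/2] z:[-14,27] -> hit [4,46/3], descend [1, 2]
  N1 x:[29/3,14] y:[4,41/2] z:[-2,27] -> hit [29/3,14], descend [4, 8]
    N4 x:[29/3,13] y:[4,23/2] z:[-2,27] -> hit [29/3,23/2] leaf, test {P0(miss), P1(miss)}
    N8 x:[37/3,14] y:[25/2,41/2] z:[7,11] -> miss, prune
  N2 x:[3,46/3] y:[13,18] z:[-14,-4] -> miss, prune

Summary -> nodes [0, 1, 4, 8, 2]; box-tests=5; leaf-entries=1; first=miss

== RESULT ==
1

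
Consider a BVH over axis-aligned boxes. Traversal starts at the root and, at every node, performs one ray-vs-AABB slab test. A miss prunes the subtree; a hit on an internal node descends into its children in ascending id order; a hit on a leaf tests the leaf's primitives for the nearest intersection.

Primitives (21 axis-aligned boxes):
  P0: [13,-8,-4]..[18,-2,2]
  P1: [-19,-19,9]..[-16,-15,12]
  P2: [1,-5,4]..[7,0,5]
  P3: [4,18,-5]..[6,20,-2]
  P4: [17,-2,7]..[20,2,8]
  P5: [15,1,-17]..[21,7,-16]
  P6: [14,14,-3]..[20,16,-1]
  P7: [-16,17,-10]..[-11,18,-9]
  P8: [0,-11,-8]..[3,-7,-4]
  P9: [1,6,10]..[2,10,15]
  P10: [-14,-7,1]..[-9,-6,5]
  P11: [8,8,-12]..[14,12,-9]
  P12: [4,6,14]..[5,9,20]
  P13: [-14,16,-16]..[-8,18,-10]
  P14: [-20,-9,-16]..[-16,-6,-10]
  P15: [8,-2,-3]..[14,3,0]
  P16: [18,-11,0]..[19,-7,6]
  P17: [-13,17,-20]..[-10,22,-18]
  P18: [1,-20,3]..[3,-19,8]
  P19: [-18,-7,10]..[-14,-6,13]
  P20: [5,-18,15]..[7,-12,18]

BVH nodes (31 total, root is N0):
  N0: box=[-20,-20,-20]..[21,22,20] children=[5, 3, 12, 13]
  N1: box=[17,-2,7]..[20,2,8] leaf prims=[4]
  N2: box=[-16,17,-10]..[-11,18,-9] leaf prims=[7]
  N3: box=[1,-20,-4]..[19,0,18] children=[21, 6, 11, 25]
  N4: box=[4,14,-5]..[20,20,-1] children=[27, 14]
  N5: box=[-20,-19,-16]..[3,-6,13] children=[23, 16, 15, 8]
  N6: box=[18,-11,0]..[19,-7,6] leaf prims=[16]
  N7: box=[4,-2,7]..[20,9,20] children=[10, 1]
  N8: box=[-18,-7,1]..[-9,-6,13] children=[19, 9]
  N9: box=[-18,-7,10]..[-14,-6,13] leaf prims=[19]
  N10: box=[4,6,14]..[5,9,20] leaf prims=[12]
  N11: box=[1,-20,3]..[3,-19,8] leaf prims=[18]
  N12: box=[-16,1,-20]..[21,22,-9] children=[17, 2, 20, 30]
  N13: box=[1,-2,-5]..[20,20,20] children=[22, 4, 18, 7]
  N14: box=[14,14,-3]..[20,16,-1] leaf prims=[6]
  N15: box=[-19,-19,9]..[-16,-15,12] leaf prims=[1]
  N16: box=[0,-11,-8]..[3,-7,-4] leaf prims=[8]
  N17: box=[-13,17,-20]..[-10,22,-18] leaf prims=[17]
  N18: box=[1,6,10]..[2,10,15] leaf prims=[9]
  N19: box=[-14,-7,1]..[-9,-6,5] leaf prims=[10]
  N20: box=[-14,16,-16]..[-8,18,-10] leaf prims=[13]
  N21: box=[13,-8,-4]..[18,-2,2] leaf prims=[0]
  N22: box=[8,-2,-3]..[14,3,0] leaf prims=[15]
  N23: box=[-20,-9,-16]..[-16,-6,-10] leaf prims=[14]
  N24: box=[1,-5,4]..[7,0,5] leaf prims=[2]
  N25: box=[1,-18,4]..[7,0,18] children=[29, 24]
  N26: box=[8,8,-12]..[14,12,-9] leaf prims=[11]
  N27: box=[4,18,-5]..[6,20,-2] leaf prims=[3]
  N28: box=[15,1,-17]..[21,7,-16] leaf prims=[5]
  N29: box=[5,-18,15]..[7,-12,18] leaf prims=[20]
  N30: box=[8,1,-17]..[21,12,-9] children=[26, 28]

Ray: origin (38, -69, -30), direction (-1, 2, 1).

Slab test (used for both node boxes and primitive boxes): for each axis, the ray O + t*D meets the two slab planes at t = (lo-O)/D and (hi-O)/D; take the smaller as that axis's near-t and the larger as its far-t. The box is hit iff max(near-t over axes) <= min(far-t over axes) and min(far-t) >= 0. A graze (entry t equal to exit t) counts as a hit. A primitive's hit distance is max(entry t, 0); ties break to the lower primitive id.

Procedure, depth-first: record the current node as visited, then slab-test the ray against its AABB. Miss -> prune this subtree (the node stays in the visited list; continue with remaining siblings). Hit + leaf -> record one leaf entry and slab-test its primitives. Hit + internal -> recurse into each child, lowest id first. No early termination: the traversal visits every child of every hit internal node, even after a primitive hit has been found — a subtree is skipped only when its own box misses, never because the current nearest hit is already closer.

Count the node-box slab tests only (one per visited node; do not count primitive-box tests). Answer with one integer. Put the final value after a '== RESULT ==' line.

Walk:
N0 x:[17,58] y:[49/2,91/2] z:[10,50] -> hit [49/2,91/2], descend [3, 5, 12, 13]
  N3 x:[19,37] y:[49/2,69/2] z:[26,48] -> hit [26,69/2], descend [6, 11, 21, 25]
    N6 x:[19,20] y:[29,31] z:[30,36] -> miss, prune
    N11 x:[35,37] y:[49/2,25] z:[33,38] -> miss, prune
    N21 x:[20,25] y:[61/2,67/2] z:[26,32] -> miss, prune
    N25 x:[31,37] y:[51/2,69/2] z:[34,48] -> hit [34,69/2], descend [24, 29]
      N24 x:[31,37] y:[32,69/2] z:[34,35] -> hit [34,69/2] leaf, test {P2@t=34}
      N29 x:[31,33] y:[51/2,57/2] z:[45,48] -> miss, prune
  N5 x:[35,58] y:[25,63/2] z:[14,43] -> miss, prune
  N12 x:[17,54] y:[35,91/2] z:[10,21] -> miss, prune
  N13 x:[18,37] y:[67/2,89/2] z:[25,50] -> hit [67/2,37], descend [4, 7, 18, 22]
    N4 x:[18,34] y:[83/2,89/2] z:[25,29] -> miss, prune
    N7 x:[18,34] y:[67/2,39] z:[37,50] -> miss, prune
    N18 x:[36,37] y:[75/2,79/2] z:[40,45] -> miss, prune
    N22 x:[24,30] y:[67/2,36] z:[27,30] -> miss, prune

Summary -> nodes [0, 3, 6, 11, 21, 25, 24, 29, 5, 12, 13, 4, 7, 18, 22]; box-tests=15; leaf-entries=1; first=P2

== RESULT ==
15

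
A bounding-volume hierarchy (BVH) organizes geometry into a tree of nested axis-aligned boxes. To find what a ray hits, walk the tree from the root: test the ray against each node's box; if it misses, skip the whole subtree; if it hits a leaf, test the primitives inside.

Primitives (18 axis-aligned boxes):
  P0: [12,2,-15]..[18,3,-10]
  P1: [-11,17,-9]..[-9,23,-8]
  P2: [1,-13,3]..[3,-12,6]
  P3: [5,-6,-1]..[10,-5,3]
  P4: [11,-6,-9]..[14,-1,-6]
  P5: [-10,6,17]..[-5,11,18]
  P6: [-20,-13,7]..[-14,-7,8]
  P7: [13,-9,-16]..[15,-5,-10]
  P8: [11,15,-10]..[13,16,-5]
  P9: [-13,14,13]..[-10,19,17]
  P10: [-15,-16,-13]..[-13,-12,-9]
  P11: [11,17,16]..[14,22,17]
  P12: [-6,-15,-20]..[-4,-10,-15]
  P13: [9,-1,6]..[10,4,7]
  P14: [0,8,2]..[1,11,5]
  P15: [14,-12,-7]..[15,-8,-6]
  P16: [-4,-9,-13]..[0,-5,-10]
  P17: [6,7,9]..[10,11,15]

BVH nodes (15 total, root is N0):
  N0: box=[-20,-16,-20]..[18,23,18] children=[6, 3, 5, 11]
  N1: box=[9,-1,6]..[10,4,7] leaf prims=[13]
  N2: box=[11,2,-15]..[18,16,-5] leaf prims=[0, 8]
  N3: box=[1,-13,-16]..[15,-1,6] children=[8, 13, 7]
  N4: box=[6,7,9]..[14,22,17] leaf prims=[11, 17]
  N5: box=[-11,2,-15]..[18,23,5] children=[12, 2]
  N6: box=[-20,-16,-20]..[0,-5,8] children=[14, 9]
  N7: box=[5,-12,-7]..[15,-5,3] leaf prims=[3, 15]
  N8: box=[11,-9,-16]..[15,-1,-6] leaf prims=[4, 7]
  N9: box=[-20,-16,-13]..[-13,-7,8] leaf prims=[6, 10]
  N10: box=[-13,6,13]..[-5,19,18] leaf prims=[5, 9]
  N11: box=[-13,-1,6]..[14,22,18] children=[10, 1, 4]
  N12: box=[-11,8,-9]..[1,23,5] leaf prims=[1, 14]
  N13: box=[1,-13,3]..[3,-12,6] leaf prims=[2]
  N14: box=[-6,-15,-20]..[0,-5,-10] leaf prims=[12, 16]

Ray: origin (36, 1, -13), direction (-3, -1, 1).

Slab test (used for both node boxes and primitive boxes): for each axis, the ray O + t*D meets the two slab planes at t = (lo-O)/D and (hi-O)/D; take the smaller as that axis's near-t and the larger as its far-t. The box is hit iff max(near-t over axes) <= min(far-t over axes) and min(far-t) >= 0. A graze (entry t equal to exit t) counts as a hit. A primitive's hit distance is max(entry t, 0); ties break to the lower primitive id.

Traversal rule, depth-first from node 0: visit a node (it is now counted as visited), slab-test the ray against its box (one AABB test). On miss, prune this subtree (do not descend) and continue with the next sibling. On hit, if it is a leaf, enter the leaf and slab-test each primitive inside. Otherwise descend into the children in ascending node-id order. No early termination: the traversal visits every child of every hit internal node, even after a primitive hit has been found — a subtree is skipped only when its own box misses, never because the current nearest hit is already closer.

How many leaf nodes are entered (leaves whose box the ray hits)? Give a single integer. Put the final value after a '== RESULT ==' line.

Traverse from the root:
N0 x:[6,56/3] y:[-22,17] z:[-7,31] -> hit [6,17], descend [3, 5, 6, 11]
  N3 x:[7,35/3] y:[2,14] z:[-3,19] -> hit [7,35/3], descend [7, 8, 13]
    N7 x:[7,31/3] y:[6,13] z:[6,16] -> hit [7,31/3] leaf, test {P3(miss), P15(miss)}
    N8 x:[7,25/3] y:[2,10] z:[-3,7] -> hit [7,7] leaf, test {P4(miss), P7(miss)}
    N13 x:[11,35/3] y:[13,14] z:[16,19] -> miss, prune
  N5 x:[6,47/3] y:[-22,-1] z:[-2,18] -> miss, prune
  N6 x:[12,56/3] y:[6,17] z:[-7,21] -> hit [12,17], descend [9, 14]
    N9 x:[49/3,56/3] y:[8,17] z:[0,21] -> hit [49/3,17] leaf, test {P6(miss), P10(miss)}
    N14 x:[12,14] y:[6,16] z:[-7,3] -> miss, prune
  N11 x:[22/3,49/3] y:[-21,2] z:[19,31] -> miss, prune

Visited [0, 3, 7, 8, 13, 5, 6, 9, 14, 11]. Tests: 10 box, 3 leaf. Nearest: miss.

== RESULT ==
3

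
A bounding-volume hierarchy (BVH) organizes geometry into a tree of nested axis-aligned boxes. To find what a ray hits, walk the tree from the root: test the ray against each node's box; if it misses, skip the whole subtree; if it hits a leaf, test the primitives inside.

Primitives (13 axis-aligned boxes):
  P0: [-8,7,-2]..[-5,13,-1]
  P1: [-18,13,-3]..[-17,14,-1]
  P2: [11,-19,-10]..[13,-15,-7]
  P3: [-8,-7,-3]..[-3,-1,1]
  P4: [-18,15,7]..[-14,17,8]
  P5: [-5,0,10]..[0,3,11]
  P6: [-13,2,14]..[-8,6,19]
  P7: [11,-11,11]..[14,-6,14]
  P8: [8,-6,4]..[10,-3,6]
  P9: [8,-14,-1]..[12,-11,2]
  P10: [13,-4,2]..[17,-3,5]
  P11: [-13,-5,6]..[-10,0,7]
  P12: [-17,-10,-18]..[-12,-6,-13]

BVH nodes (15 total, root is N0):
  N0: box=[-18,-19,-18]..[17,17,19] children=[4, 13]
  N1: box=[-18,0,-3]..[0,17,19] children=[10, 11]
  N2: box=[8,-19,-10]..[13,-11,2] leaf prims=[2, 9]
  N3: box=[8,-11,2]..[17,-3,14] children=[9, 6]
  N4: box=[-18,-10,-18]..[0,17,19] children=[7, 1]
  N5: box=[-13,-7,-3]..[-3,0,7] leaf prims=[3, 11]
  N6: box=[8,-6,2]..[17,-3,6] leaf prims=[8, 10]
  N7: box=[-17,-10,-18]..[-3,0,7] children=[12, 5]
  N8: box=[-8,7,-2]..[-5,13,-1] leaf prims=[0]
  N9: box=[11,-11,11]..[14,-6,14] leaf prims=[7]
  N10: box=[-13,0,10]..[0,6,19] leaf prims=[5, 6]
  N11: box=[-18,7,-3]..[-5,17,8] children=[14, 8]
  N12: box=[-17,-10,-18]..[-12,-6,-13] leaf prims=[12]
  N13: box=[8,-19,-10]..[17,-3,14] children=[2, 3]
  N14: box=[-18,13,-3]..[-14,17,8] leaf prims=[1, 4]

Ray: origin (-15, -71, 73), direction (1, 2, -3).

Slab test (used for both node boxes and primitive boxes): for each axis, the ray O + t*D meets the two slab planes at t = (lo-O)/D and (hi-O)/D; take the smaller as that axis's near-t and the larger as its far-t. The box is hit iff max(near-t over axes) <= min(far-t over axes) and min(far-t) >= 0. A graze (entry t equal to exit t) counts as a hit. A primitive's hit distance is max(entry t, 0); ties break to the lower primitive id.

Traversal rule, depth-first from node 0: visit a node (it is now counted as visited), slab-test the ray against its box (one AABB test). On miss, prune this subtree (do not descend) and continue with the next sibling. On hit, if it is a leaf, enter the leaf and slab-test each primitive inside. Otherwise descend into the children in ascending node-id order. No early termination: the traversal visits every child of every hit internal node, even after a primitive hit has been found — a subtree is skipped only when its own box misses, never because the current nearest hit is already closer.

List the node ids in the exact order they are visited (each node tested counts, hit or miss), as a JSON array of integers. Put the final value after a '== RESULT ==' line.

Traverse from the root:
N0 x:[-3,32] y:[26,44] z:[18,91/3] -> hit [26,91/3], descend [4, 13]
  N4 x:[-3,15] y:[61/2,44] z:[18,91/3] -> miss, prune
  N13 x:[23,32] y:[26,34] z:[59/3,83/3] -> hit [26,83/3], descend [2, 3]
    N2 x:[23,28] y:[26,30] z:[71/3,83/3] -> hit [26,83/3] leaf, test {P2@t=80/3, P9(miss)}
    N3 x:[23,32] y:[30,34] z:[59/3,71/3] -> miss, prune

5 AABB tests over nodes [0, 4, 13, 2, 3]; 1 leaf entered; closest P2.

== RESULT ==
[0, 4, 13, 2, 3]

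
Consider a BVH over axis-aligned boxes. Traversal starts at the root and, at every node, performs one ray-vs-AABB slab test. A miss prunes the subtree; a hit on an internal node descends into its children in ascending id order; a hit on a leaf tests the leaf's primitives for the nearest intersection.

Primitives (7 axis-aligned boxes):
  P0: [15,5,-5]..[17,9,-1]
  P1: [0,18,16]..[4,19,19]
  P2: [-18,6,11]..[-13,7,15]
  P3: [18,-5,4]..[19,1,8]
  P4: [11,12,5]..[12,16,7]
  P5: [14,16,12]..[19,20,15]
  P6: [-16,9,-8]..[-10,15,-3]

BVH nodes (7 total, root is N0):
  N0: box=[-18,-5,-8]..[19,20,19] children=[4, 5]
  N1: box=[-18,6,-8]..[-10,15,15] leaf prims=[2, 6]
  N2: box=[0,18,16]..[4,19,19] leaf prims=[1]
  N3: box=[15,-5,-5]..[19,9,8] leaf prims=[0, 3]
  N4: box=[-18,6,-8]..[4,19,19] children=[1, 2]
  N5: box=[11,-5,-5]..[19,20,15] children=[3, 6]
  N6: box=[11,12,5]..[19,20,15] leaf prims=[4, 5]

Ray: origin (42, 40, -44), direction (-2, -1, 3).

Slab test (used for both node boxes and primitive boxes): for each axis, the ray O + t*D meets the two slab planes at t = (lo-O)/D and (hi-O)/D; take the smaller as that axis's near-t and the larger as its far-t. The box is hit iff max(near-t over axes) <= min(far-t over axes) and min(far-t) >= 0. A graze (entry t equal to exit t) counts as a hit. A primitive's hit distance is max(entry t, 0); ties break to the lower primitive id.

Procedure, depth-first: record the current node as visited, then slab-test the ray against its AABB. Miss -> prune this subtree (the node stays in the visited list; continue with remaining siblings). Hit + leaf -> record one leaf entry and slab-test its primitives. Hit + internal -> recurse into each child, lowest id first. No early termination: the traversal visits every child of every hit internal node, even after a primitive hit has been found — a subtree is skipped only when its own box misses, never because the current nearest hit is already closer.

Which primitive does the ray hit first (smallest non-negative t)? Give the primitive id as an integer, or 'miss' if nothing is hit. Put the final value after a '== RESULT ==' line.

Traverse from the root:
N0 x:[23/2,30] y:[20,45] z:[12,21] -> hit [20,21], descend [4, 5]
  N4 x:[19,30] y:[21,34] z:[12,21] -> hit [21,21], descend [1, 2]
    N1 x:[26,30] y:[25,34] z:[12,59/3] -> miss, prune
    N2 x:[19,21] y:[21,22] z:[20,21] -> hit [21,21] leaf, test {P1@t=21}
  N5 x:[23/2,31/2] y:[20,45] z:[13,59/3] -> miss, prune

Summary -> nodes [0, 4, 1, 2, 5]; box-tests=5; leaf-entries=1; first=P1

== RESULT ==
1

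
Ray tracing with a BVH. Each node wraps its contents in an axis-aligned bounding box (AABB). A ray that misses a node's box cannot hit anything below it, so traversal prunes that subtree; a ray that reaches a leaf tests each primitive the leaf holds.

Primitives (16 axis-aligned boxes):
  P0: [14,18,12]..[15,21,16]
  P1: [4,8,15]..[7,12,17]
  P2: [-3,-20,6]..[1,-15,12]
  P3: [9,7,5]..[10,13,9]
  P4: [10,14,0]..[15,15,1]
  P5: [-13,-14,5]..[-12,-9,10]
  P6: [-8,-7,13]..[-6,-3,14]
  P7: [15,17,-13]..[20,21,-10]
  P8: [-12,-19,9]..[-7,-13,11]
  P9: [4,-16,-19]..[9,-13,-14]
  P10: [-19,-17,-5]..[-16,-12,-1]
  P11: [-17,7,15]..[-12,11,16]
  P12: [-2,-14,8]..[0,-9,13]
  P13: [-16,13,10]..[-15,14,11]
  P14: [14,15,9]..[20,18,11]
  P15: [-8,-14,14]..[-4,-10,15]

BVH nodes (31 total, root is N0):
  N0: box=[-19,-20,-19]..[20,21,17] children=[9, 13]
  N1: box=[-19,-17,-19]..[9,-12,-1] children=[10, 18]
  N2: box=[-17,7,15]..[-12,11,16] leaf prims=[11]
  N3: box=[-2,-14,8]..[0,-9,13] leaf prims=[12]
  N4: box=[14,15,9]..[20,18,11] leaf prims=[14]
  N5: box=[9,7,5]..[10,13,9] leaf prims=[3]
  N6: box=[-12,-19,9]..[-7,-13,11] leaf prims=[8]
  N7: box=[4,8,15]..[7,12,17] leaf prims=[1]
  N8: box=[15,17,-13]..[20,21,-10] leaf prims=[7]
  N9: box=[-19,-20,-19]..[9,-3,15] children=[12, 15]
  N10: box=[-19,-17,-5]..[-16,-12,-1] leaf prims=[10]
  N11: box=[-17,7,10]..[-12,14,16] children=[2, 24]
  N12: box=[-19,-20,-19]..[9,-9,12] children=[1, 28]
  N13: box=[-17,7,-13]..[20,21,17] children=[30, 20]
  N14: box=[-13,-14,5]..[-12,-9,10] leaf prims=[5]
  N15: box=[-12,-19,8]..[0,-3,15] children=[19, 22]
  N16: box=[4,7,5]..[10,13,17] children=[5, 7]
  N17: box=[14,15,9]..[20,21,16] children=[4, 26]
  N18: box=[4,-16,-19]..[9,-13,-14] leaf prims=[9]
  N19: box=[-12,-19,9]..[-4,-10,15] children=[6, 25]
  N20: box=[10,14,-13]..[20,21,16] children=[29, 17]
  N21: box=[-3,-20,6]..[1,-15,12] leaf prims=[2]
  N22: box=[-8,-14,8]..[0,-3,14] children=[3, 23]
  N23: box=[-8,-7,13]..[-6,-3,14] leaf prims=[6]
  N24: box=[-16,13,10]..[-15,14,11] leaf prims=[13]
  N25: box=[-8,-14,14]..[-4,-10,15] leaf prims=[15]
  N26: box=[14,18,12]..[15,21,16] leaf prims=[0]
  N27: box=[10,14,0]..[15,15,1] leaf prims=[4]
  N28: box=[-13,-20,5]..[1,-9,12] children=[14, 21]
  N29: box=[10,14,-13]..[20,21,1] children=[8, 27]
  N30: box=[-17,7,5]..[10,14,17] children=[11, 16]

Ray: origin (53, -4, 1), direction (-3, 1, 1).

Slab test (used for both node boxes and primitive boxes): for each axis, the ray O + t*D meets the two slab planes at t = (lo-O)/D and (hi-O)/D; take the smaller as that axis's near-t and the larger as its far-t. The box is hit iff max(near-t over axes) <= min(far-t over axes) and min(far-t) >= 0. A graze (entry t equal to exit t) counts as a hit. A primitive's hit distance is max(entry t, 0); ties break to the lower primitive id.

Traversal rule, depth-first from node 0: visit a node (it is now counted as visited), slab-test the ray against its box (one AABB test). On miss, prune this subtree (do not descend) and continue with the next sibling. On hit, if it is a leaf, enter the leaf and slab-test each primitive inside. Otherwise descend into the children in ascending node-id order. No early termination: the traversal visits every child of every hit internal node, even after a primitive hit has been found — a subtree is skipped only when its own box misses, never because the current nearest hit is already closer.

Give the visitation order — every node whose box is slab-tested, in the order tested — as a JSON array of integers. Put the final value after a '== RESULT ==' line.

Walk:
N0 x:[11,24] y:[-16,25] z:[-20,16] -> hit [11,16], descend [9, 13]
  N9 x:[44/3,24] y:[-16,1] z:[-20,14] -> miss, prune
  N13 x:[11,70/3] y:[11,25] z:[-14,16] -> hit [11,16], descend [20, 30]
    N20 x:[11,43/3] y:[18,25] z:[-14,15] -> miss, prune
    N30 x:[43/3,70/3] y:[11,18] z:[4,16] -> hit [43/3,16], descend [11, 16]
      N11 x:[65/3,70/3] y:[11,18] z:[9,15] -> miss, prune
      N16 x:[43/3,49/3] y:[11,17] z:[4,16] -> hit [43/3,16], descend [5, 7]
        N5 x:[43/3,44/3] y:[11,17] z:[4,8] -> miss, prune
        N7 x:[46/3,49/3] y:[12,16] z:[14,16] -> hit [46/3,16] leaf, test {P1@t=46/3}

Summary -> nodes [0, 9, 13, 20, 30, 11, 16, 5, 7]; box-tests=9; leaf-entries=1; first=P1

== RESULT ==
[0, 9, 13, 20, 30, 11, 16, 5, 7]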